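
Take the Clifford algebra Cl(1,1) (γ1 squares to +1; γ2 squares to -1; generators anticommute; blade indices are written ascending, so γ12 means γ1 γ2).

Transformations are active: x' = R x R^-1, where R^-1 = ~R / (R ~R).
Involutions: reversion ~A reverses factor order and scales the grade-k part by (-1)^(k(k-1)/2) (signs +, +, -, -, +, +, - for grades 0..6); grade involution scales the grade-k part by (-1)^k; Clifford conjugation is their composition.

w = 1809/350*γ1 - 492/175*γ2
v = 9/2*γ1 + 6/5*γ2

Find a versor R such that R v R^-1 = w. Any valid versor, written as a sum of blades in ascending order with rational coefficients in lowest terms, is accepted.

Why this works: both vectors square to 1881/100, so q(v) = q(w) and R = v + w = 1692/175*γ1 - 282/175*γ2 carries v to w — its own direction survives, the complement (v - w)/2 flips.
Answer: 1692/175*γ1 - 282/175*γ2


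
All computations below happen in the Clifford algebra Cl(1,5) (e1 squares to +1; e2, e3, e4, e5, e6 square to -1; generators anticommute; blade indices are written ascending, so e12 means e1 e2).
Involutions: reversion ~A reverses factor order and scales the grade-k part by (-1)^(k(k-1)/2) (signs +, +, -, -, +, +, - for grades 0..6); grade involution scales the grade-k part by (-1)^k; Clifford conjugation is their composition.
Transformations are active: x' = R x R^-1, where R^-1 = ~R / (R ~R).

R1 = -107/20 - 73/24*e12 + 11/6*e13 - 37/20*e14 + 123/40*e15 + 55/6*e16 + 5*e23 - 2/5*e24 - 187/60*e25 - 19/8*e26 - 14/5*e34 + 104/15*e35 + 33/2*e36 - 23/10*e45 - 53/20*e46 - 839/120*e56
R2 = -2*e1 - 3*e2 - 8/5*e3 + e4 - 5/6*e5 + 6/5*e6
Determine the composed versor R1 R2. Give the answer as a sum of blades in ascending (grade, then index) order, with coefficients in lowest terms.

Distribute over the terms of R2 (each basis-blade product reordered to ascending indices, repeated generators contracted through their squares):
R1 (-2*e1) = 107/10*e1 - 73/12*e2 + 11/3*e3 - 37/10*e4 + 123/20*e5 + 55/3*e6 - 10*e123 + 4/5*e124 + 187/30*e125 + 19/4*e126 + 28/5*e134 - 208/15*e135 - 33*e136 + 23/5*e145 + 53/10*e146 + 839/60*e156
R1 (-3*e2) = -73/8*e1 + 321/20*e2 - 15*e3 + 6/5*e4 + 187/20*e5 + 57/8*e6 + 11/2*e123 - 111/20*e124 + 369/40*e125 + 55/2*e126 + 42/5*e234 - 104/5*e235 - 99/2*e236 + 69/10*e245 + 159/20*e246 + 839/40*e256
R1 (-8/5*e3) = 44/15*e1 + 8*e2 + 214/25*e3 + 112/25*e4 - 832/75*e5 - 132/5*e6 + 73/15*e123 - 74/25*e134 + 123/25*e135 + 44/3*e136 - 16/25*e234 - 374/75*e235 - 19/5*e236 + 92/25*e345 + 106/25*e346 + 839/75*e356
R1 (e4) = 37/20*e1 + 2/5*e2 + 14/5*e3 - 107/20*e4 - 23/10*e5 - 53/20*e6 - 73/24*e124 + 11/6*e134 - 123/40*e145 - 55/6*e146 + 5*e234 + 187/60*e245 + 19/8*e246 - 104/15*e345 - 33/2*e346 - 839/120*e456
R1 (-5/6*e5) = 41/16*e1 - 187/72*e2 + 52/9*e3 - 23/12*e4 + 107/24*e5 + 839/144*e6 + 365/144*e125 - 55/36*e135 + 37/24*e145 + 275/36*e156 - 25/6*e235 + 1/3*e245 - 95/48*e256 + 7/3*e345 + 55/4*e356 - 53/24*e456
R1 (6/5*e6) = -11*e1 + 57/20*e2 - 99/5*e3 + 159/50*e4 + 839/100*e5 - 321/50*e6 - 73/20*e126 + 11/5*e136 - 111/50*e146 + 369/100*e156 + 6*e236 - 12/25*e246 - 187/50*e256 - 84/25*e346 + 208/25*e356 - 69/25*e456
Summing the partial products and collecting blades:
Answer: -499/240*e1 + 6703/360*e2 - 3149/225*e3 - 158/75*e4 + 2991/200*e5 - 15067/3600*e6 + 11/30*e123 - 187/24*e124 + 2591/144*e125 + 143/5*e126 + 671/150*e134 - 9427/900*e135 - 242/15*e136 + 46/15*e145 - 913/150*e146 + 22781/900*e156 + 319/25*e234 - 4493/150*e235 - 473/10*e236 + 207/20*e245 + 1969/200*e246 + 18307/1200*e256 - 23/25*e345 - 781/50*e346 + 9977/300*e356 - 299/25*e456


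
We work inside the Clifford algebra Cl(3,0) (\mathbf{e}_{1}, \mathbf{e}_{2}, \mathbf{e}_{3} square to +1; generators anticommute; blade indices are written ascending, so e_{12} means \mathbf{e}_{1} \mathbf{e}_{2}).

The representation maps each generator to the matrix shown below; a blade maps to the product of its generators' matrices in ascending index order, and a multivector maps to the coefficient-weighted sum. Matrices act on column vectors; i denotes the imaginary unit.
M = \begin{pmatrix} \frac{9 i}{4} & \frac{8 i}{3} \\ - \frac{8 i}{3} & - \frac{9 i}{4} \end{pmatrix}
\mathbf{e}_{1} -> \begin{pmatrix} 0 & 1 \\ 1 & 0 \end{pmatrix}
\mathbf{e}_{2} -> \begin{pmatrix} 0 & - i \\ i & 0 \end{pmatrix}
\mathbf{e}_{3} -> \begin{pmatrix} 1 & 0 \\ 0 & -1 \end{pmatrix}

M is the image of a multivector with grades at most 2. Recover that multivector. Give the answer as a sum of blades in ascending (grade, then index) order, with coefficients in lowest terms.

Method: 1, rho(e_{1}), rho(e_{2}), rho(e_{3}) form a trace-orthogonal basis of the 2x2 complex matrices (tr(X Y) = 2 if X = Y, else 0), so M = m0*1 + m1*rho(e_{1}) + m2*rho(e_{2}) + m3*rho(e_{3}) with m0 = tr(M)/2 = 0, m1 = tr(M rho(e_{1}))/2 = 0, m2 = tr(M rho(e_{2}))/2 = - \frac{8}{3}, m3 = tr(M rho(e_{3}))/2 = \frac{9 i}{4}.
Multiplying table entries, the bivector images are rho(e_{12}) = i*rho(e_{3}), rho(e_{13}) = -i*rho(e_{2}), rho(e_{23}) = i*rho(e_{1}); with real blade coefficients the real parts of m0..m3 are the coefficients of 1, e_{1}, e_{2}, e_{3} and the imaginary parts give the bivectors (e_{23}: Im m1, e_{13}: -Im m2, e_{12}: Im m3).
Answer: -\frac{8}{3} e_{2} + \frac{9}{4} e_{12}


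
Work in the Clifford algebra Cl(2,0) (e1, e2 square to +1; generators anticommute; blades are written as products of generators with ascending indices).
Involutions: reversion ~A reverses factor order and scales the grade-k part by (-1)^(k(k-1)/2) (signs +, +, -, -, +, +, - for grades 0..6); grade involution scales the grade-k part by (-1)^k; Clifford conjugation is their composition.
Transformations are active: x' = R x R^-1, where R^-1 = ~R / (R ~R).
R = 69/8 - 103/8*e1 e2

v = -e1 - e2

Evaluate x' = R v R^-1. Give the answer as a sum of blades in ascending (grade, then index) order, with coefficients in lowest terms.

~R = 69/8 + 103/8*e1 e2, and R ~R = 7685/32, so R^-1 = ~R / (7685/32).
R v = 17/4*e1 - 43/2*e2
Answer: 10031/7685*e1 - 4183/7685*e2


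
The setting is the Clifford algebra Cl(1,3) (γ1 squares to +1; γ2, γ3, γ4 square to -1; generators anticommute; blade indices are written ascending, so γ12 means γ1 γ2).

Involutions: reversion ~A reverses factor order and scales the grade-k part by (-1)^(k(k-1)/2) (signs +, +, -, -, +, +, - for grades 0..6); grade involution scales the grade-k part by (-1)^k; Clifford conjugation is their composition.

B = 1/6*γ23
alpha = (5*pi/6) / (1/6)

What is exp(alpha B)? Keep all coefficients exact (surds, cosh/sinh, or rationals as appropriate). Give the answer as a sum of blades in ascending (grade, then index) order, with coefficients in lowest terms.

B^2 = (1/6)^2*(γ23)^2 = 1/36*(-1) = -1/36 (a basis 2-blade squares to minus the product of its generators' squares).
B^2 = -1/36 — B^2 < 0, so the exponential closes trigonometrically: l = 1/6, alpha*l = 5*pi/6, so exp(alpha B) = cos(5*pi/6) + (sin(5*pi/6)/(1/6))*B = -sqrt(3)/2 + (3)*B.
Answer: -sqrt(3)/2 + 1/2*γ23


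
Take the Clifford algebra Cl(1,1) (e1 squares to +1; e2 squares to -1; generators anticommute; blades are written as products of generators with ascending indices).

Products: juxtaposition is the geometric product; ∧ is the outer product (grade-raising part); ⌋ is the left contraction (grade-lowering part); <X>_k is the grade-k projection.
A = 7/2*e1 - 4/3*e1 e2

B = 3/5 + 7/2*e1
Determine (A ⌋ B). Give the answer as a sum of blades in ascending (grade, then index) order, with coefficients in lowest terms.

step 1: 49/4
Answer: 49/4


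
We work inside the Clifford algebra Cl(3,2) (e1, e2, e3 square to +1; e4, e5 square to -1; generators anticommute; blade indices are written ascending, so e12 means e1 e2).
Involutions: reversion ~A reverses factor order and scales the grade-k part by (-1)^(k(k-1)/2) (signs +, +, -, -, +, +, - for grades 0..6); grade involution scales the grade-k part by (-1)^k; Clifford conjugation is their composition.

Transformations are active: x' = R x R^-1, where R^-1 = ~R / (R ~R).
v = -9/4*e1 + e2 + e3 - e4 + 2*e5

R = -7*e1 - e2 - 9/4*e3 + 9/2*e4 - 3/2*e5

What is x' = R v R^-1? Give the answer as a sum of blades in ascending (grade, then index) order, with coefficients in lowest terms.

~R = -7*e1 - e2 - 9/4*e3 + 9/2*e4 - 3/2*e5, and R ~R = 521/16, so R^-1 = ~R / (521/16).
R v = 20 - 37/4*e12 - 193/16*e13 + 137/8*e14 - 139/8*e15 + 5/4*e23 - 7/2*e24 - 1/2*e25 - 9/4*e34 - 3*e35 + 15/2*e45
Answer: -13231/2084*e1 - 1161/521*e2 - 1961/521*e3 + 3401/521*e4 - 2002/521*e5


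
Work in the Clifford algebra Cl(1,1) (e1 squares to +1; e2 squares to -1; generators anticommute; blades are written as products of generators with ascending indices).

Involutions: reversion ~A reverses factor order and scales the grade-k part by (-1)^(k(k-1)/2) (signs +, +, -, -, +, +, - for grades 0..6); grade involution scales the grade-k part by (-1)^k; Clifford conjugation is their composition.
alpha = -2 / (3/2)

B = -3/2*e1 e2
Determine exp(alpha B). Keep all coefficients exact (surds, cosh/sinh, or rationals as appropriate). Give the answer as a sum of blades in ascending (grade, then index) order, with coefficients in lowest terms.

B^2 = (-3/2)^2*(e1 e2)^2 = 9/4*(+1) = 9/4 (a basis 2-blade squares to minus the product of its generators' squares).
B^2 = 9/4 — hyperbolic case — the even/odd split gives cosh and sinh: l = 3/2, alpha*l = -2, so exp(alpha B) = cosh(-2) + (sinh(-2)/(3/2))*B = cosh(2) + (-2*sinh(2)/3)*B.
Answer: cosh(2) + sinh(2)*e1 e2


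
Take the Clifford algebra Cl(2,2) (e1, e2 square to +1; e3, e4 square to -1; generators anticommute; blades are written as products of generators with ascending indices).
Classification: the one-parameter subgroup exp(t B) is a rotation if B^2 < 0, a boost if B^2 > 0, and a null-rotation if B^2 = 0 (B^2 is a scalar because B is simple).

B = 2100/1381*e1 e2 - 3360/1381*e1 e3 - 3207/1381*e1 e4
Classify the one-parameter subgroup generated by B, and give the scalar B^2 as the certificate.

B^2 term by term: the squares give (2100/1381)^2*(e1 e2)^2 + (-3360/1381)^2*(e1 e3)^2 + (-3207/1381)^2*(e1 e4)^2 = 4410000/1907161*(-1) + 11289600/1907161*(+1) + 10284849/1907161*(+1) = 9 (each basis 2-blade squares to minus the product of its generators' squares); cross terms between blades sharing an index anticommute and cancel. So B^2 = 9.
Answer: boost, certificate B^2 = 9. Check the certificate: B^2 = 9, and that sign is decisive whatever form B takes.


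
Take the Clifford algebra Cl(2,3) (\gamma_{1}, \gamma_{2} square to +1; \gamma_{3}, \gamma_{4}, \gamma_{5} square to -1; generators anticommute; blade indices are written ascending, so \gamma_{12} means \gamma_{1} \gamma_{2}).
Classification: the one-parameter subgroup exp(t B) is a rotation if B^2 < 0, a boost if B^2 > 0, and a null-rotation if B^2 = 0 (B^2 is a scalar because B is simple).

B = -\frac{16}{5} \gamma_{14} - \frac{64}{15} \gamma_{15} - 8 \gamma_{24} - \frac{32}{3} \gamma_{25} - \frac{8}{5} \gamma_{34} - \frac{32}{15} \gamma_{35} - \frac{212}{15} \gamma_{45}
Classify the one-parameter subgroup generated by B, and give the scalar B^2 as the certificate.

B^2 term by term: the squares give (-\frac{16}{5})^2*(\gamma_{14})^2 + (-\frac{64}{15})^2*(\gamma_{15})^2 + (-8)^2*(\gamma_{24})^2 + (-\frac{32}{3})^2*(\gamma_{25})^2 + (-\frac{8}{5})^2*(\gamma_{34})^2 + (-\frac{32}{15})^2*(\gamma_{35})^2 + (-\frac{212}{15})^2*(\gamma_{45})^2 = \frac{256}{25}*(+1) + \frac{4096}{225}*(+1) + 64*(+1) + \frac{1024}{9}*(+1) + \frac{64}{25}*(-1) + \frac{1024}{225}*(-1) + \frac{44944}{225}*(-1) = -\frac{16}{25} (each basis 2-blade squares to minus the product of its generators' squares); cross terms between blades sharing an index anticommute and cancel; the commuting (index-disjoint) pairs give grade-4 terms 2*c*c'*(blade product), which cancel blade by blade — \gamma_{1245}: -\frac{1024}{15} + \frac{1024}{15} = 0; \gamma_{1345}: -\frac{1024}{75} + \frac{1024}{75} = 0; \gamma_{2345}: -\frac{512}{15} + \frac{512}{15} = 0 — confirming B is simple. So B^2 = -\frac{16}{25}.
Answer: rotation, certificate B^2 = -\frac{16}{25}. Key observation: B^2 = -\frac{16}{25} is a conjugation invariant, so its sign decides the class regardless of the surface form of B.


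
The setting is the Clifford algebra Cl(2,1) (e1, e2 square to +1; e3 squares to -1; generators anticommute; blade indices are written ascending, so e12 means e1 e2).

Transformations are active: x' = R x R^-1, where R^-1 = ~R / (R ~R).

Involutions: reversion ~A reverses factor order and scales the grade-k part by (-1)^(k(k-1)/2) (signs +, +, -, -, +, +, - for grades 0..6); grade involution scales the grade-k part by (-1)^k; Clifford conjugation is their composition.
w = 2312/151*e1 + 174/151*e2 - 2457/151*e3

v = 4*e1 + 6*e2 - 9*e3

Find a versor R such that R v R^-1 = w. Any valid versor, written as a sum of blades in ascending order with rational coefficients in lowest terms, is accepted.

Since q(v) = q(w) = -29, the sum R = v + w = 2916/151*e1 + 1080/151*e2 - 3816/151*e3 does the job whenever invertible.
Answer: 2916/151*e1 + 1080/151*e2 - 3816/151*e3


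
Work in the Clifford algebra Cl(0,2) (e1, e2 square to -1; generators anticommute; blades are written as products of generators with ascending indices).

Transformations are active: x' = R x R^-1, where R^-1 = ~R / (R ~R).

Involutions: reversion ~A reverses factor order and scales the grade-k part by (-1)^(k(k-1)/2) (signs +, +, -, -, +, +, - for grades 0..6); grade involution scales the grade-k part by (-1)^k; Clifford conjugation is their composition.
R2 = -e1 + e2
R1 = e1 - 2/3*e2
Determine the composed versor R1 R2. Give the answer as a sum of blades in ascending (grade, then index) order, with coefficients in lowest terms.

Distribute over the terms of R1 (each basis-blade product reordered to ascending indices, repeated generators contracted through their squares):
(e1) R2 = 1 + e1 e2
(-2/3*e2) R2 = 2/3 - 2/3*e1 e2
Summing the partial products and collecting blades:
Answer: 5/3 + 1/3*e1 e2


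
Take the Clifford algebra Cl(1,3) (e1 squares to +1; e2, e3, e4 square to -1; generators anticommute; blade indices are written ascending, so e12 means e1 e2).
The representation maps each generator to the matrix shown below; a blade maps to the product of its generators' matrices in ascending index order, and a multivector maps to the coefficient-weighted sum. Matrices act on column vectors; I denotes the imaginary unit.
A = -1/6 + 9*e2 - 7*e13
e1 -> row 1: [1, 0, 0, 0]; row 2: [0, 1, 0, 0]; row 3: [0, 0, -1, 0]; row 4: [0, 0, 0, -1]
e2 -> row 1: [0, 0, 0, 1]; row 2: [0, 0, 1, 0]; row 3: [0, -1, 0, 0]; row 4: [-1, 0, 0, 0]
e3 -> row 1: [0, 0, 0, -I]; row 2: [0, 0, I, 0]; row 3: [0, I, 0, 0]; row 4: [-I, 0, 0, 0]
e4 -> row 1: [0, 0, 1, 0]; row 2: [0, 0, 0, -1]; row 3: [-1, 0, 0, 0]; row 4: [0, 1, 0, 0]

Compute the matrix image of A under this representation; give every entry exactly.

Bivector images (products of the table entries): rho(e13) = rho(e1)rho(e3) = row 1: [0, 0, 0, -I]; row 2: [0, 0, I, 0]; row 3: [0, -I, 0, 0]; row 4: [I, 0, 0, 0].
M = (-1/6)*1 + (9)*rho(e2) + (-7)*rho(e13), summed entrywise (1 is the identity matrix):
Answer: row 1: [-1/6, 0, 0, 9 + 7*I]; row 2: [0, -1/6, 9 - 7*I, 0]; row 3: [0, -9 + 7*I, -1/6, 0]; row 4: [-9 - 7*I, 0, 0, -1/6]


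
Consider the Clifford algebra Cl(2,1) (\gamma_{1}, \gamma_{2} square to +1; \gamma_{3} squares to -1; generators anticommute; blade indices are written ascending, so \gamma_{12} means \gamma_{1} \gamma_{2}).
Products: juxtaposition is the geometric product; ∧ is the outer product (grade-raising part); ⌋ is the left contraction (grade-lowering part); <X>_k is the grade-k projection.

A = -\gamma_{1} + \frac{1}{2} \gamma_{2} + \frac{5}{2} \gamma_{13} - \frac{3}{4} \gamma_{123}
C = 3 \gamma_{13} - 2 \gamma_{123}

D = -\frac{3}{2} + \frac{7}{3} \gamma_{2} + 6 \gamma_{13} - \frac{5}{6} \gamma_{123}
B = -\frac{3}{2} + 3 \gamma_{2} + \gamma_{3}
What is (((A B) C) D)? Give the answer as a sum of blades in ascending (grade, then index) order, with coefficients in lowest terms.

step 1: \frac{3}{2} - \gamma_{1} - \frac{3}{4} \gamma_{2} - \frac{9}{4} \gamma_{12} - \frac{5}{2} \gamma_{13} + \frac{1}{2} \gamma_{23} - \frac{51}{8} \gamma_{123}
step 2: \frac{21}{4} - \gamma_{1} + \frac{113}{8} \gamma_{2} - \frac{15}{2} \gamma_{3} - \frac{3}{2} \gamma_{12} + 3 \gamma_{13} + \frac{35}{4} \gamma_{23} - \frac{3}{4} \gamma_{123}
step 3: \frac{1049}{24} - \frac{1303}{24} \gamma_{1} - \frac{31}{16} \gamma_{2} - \frac{197}{12} \gamma_{3} - \frac{353}{6} \gamma_{12} + \frac{1945}{48} \gamma_{13} + \frac{341}{24} \gamma_{23} - 95 \gamma_{123}
Answer: \frac{1049}{24} - \frac{1303}{24} \gamma_{1} - \frac{31}{16} \gamma_{2} - \frac{197}{12} \gamma_{3} - \frac{353}{6} \gamma_{12} + \frac{1945}{48} \gamma_{13} + \frac{341}{24} \gamma_{23} - 95 \gamma_{123}


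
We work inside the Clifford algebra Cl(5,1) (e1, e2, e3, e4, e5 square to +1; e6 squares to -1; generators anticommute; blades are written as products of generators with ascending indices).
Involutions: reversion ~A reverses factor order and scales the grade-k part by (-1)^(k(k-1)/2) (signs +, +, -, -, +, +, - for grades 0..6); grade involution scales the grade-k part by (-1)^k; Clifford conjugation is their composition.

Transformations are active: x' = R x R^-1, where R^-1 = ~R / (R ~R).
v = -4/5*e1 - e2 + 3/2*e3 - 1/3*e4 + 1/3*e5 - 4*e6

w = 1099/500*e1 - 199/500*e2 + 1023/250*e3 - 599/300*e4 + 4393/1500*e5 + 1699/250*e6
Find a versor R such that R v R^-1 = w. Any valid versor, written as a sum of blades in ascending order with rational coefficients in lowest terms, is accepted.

Construction: equal norms (both -10699/900) license R = v + w = 699/500*e1 - 699/500*e2 + 699/125*e3 - 233/100*e4 + 1631/500*e5 + 699/250*e6 — nothing changes along that direction, while (v - w)/2 changes sign, so v maps onto w.
Answer: 699/500*e1 - 699/500*e2 + 699/125*e3 - 233/100*e4 + 1631/500*e5 + 699/250*e6


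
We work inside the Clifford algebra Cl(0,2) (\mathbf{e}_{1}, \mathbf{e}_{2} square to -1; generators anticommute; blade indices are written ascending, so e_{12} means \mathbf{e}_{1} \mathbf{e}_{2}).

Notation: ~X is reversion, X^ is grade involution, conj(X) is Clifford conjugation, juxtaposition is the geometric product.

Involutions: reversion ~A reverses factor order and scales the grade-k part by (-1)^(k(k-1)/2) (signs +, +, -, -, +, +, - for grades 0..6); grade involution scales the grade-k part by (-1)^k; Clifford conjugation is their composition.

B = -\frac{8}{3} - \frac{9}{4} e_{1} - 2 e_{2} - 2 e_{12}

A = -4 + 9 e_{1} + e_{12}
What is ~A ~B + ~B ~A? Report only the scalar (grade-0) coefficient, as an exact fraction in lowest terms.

first term: \frac{395}{12} - 17 e_{1} - \frac{31}{4} e_{2} - \frac{70}{3} e_{12}
second term: \frac{395}{12} - 13 e_{1} + \frac{95}{4} e_{2} + \frac{38}{3} e_{12}
Answer: \frac{395}{6}


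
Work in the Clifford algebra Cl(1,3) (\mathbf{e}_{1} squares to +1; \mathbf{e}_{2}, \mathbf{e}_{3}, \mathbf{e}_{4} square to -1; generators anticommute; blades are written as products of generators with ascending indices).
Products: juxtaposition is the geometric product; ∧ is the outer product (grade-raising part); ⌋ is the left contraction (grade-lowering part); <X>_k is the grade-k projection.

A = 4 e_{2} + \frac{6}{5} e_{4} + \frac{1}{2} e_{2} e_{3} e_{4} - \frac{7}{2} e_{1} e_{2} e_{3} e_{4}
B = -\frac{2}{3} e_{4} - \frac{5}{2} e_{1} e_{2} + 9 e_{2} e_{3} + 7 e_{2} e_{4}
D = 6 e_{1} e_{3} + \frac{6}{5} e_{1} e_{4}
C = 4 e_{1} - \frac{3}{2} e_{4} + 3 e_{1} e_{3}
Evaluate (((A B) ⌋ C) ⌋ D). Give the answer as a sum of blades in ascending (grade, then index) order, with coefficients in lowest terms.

step 1: \frac{4}{5} - 10 e_{1} + \frac{42}{5} e_{2} - \frac{65}{2} e_{3} - \frac{65}{2} e_{4} - \frac{49}{2} e_{1} e_{3} + \frac{63}{2} e_{1} e_{4} + \frac{1}{3} e_{2} e_{3} - \frac{8}{3} e_{2} e_{4} + \frac{35}{4} e_{3} e_{4} - \frac{7}{3} e_{1} e_{2} e_{3} - 3 e_{1} e_{2} e_{4} - \frac{5}{4} e_{1} e_{3} e_{4} + \frac{54}{5} e_{2} e_{3} e_{4}
step 2: -\frac{649}{4} - \frac{943}{10} e_{1} - 30 e_{3} - \frac{6}{5} e_{4} + \frac{12}{5} e_{1} e_{3}
step 3: \frac{72}{5} - \frac{4536}{25} e_{1} - \frac{2829}{5} e_{3} - \frac{2829}{25} e_{4} - \frac{1947}{2} e_{1} e_{3} - \frac{1947}{10} e_{1} e_{4}
Answer: \frac{72}{5} - \frac{4536}{25} e_{1} - \frac{2829}{5} e_{3} - \frac{2829}{25} e_{4} - \frac{1947}{2} e_{1} e_{3} - \frac{1947}{10} e_{1} e_{4}


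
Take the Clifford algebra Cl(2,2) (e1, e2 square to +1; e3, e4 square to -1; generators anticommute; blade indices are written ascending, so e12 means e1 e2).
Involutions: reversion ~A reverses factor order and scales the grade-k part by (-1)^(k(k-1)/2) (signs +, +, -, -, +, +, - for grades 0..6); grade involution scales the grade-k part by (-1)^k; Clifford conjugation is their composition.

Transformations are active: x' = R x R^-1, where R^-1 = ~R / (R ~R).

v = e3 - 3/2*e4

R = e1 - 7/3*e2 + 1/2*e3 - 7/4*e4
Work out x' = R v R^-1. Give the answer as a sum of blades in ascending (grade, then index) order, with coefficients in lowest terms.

~R = e1 - 7/3*e2 + 1/2*e3 - 7/4*e4, and R ~R = 451/144, so R^-1 = ~R / (451/144).
R v = -25/8 + e13 - 3/2*e14 - 7/3*e23 + 7/2*e24 + e34
Answer: -900/451*e1 + 2100/451*e2 - 901/451*e3 + 4503/902*e4


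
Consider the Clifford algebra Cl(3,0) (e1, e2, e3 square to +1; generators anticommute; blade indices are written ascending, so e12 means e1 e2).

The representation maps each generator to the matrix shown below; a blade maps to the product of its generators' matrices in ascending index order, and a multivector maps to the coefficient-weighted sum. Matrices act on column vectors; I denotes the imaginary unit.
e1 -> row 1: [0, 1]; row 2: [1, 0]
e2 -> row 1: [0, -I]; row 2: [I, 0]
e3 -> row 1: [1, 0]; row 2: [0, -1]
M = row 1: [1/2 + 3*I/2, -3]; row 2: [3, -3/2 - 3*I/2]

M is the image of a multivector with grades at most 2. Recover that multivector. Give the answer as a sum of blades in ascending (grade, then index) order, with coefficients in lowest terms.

Method: 1, rho(e1), rho(e2), rho(e3) form a trace-orthogonal basis of the 2x2 complex matrices (tr(X Y) = 2 if X = Y, else 0), so M = m0*1 + m1*rho(e1) + m2*rho(e2) + m3*rho(e3) with m0 = tr(M)/2 = -1/2, m1 = tr(M rho(e1))/2 = 0, m2 = tr(M rho(e2))/2 = -3*I, m3 = tr(M rho(e3))/2 = 1 + 3*I/2.
Multiplying table entries, the bivector images are rho(e12) = I*rho(e3), rho(e13) = -I*rho(e2), rho(e23) = I*rho(e1); with real blade coefficients the real parts of m0..m3 are the coefficients of 1, e1, e2, e3 and the imaginary parts give the bivectors (e23: Im m1, e13: -Im m2, e12: Im m3).
Answer: -1/2 + e3 + 3/2*e12 + 3*e13


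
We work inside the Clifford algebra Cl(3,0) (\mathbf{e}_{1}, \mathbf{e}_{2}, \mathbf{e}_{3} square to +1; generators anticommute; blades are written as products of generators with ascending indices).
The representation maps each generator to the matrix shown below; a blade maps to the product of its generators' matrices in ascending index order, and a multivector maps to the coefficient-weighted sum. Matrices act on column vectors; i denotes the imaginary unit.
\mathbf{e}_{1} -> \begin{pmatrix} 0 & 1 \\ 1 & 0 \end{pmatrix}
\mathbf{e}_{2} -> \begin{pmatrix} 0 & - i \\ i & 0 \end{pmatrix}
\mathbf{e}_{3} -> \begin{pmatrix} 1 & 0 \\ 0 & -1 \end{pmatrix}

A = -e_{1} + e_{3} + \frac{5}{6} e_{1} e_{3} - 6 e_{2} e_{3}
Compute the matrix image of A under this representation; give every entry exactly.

Bivector images (products of the table entries): rho(e_{1} e_{3}) = rho(\mathbf{e}_{1})rho(\mathbf{e}_{3}) = \begin{pmatrix} 0 & -1 \\ 1 & 0 \end{pmatrix}; rho(e_{2} e_{3}) = rho(\mathbf{e}_{2})rho(\mathbf{e}_{3}) = \begin{pmatrix} 0 & i \\ i & 0 \end{pmatrix}.
M = (-1)*rho(e_{1}) + (1)*rho(e_{3}) + (\frac{5}{6})*rho(e_{1} e_{3}) + (-6)*rho(e_{2} e_{3}), summed entrywise:
Answer: \begin{pmatrix} 1 & - \frac{11}{6} - 6 i \\ - \frac{1}{6} - 6 i & -1 \end{pmatrix}


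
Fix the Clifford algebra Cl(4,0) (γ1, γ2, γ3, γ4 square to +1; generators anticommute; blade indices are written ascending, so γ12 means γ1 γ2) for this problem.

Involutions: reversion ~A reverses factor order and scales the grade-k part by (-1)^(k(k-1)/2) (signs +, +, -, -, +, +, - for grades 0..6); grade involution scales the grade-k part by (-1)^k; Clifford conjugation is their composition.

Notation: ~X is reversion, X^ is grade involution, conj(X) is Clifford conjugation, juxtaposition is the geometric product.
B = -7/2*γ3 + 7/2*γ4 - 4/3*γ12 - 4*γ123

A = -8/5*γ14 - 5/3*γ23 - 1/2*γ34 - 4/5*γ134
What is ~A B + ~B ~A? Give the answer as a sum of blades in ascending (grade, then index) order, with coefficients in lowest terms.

first term: 184/15*γ1 - 35/6*γ2 + 7/4*γ3 + 7/4*γ4 + 226/45*γ13 + 14/5*γ14 + 16/15*γ24 + 2*γ124 + 28/5*γ134 + 67/6*γ234 - 2/3*γ1234
second term: -184/15*γ1 + 35/6*γ2 - 7/4*γ3 - 7/4*γ4 + 226/45*γ13 + 14/5*γ14 + 16/15*γ24 + 2*γ124 + 28/5*γ134 + 67/6*γ234 + 2/3*γ1234
Answer: 452/45*γ13 + 28/5*γ14 + 32/15*γ24 + 4*γ124 + 56/5*γ134 + 67/3*γ234


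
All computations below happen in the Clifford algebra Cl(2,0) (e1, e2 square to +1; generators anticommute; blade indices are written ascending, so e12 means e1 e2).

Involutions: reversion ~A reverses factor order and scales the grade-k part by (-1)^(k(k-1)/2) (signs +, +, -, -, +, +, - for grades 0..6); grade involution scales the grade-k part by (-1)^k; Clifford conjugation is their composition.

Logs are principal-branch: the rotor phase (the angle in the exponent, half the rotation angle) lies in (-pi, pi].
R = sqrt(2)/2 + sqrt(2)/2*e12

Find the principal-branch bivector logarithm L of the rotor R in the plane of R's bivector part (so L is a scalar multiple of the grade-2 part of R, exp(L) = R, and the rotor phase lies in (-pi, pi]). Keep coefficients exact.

The scalar part of R is sqrt(2)/2, which fixes the principal-branch rotor phase; the unit plane is then the bivector part divided by the sine of that phase, and L is that plane scaled by the phase.
Concretely: cos(phase) = sqrt(2)/2 gives phase = ±pi/4, and since phase/sin(phase) is even the sign is immaterial: L = (phase/sin(phase)) * <R>_2 = (sqrt(2)*pi/4) * <R>_2.
Answer: pi/4*e12


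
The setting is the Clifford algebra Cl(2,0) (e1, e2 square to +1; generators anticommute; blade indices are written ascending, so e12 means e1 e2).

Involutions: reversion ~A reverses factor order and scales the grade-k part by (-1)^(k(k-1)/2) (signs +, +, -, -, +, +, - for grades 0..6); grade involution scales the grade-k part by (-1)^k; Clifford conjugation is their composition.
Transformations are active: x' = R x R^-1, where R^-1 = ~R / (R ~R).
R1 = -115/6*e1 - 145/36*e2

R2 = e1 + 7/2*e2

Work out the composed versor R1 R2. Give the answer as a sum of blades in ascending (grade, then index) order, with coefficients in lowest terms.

Distribute over the terms of R1 (each basis-blade product reordered to ascending indices, repeated generators contracted through their squares):
(-115/6*e1) R2 = -115/6 - 805/12*e12
(-145/36*e2) R2 = -1015/72 + 145/36*e12
Summing the partial products and collecting blades:
Answer: -2395/72 - 1135/18*e12


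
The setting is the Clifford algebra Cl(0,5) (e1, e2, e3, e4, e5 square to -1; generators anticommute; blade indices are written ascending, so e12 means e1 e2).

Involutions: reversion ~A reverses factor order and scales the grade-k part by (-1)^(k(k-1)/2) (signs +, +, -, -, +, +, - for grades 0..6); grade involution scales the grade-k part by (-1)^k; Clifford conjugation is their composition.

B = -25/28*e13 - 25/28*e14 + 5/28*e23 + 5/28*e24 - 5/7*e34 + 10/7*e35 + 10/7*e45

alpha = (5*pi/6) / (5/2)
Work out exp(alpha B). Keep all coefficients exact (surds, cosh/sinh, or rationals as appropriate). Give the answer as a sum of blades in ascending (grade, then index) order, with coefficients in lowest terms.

B^2 term by term: the squares give (-25/28)^2*(e13)^2 + (-25/28)^2*(e14)^2 + (5/28)^2*(e23)^2 + (5/28)^2*(e24)^2 + (-5/7)^2*(e34)^2 + (10/7)^2*(e35)^2 + (10/7)^2*(e45)^2 = 625/784*(-1) + 625/784*(-1) + 25/784*(-1) + 25/784*(-1) + 25/49*(-1) + 100/49*(-1) + 100/49*(-1) = -25/4 (each basis 2-blade squares to minus the product of its generators' squares); cross terms between blades sharing an index anticommute and cancel; the commuting (index-disjoint) pairs give grade-4 terms 2*c*c'*(blade product), which cancel blade by blade — e1234: 125/392 - 125/392 = 0; e1345: -125/49 + 125/49 = 0; e2345: 25/49 - 25/49 = 0 — confirming B is simple. So B^2 = -25/4.
B^2 = -25/4 — since the square is negative, the closed form is circular: l = 5/2, alpha*l = 5*pi/6, so exp(alpha B) = cos(5*pi/6) + (sin(5*pi/6)/(5/2))*B = -sqrt(3)/2 + (1/5)*B.
Answer: -sqrt(3)/2 - 5/28*e13 - 5/28*e14 + 1/28*e23 + 1/28*e24 - 1/7*e34 + 2/7*e35 + 2/7*e45


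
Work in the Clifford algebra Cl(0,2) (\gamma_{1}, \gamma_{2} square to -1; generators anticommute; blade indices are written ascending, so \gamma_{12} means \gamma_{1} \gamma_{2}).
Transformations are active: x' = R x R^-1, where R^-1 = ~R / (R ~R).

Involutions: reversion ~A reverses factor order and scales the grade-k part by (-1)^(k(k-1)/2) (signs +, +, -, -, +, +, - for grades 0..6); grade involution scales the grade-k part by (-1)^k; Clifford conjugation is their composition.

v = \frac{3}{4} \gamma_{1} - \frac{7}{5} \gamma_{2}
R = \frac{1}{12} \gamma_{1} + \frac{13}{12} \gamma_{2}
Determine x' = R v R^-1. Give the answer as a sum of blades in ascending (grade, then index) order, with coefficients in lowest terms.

~R = \frac{1}{12} \gamma_{1} + \frac{13}{12} \gamma_{2}, and R ~R = -\frac{85}{72}, so R^-1 = ~R / (-\frac{85}{72}).
R v = \frac{349}{240} - \frac{223}{240} \gamma_{12}
Answer: -\frac{406}{425} \gamma_{1} - \frac{2157}{1700} \gamma_{2}


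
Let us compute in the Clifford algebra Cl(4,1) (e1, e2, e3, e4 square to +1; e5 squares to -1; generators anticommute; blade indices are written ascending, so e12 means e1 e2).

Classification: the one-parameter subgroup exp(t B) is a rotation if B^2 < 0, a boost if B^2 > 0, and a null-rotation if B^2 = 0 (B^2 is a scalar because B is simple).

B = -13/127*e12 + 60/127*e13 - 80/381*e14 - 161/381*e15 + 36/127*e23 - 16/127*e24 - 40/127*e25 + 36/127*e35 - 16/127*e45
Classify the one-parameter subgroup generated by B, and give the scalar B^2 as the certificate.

B^2 term by term: the squares give (-13/127)^2*(e12)^2 + (60/127)^2*(e13)^2 + (-80/381)^2*(e14)^2 + (-161/381)^2*(e15)^2 + (36/127)^2*(e23)^2 + (-16/127)^2*(e24)^2 + (-40/127)^2*(e25)^2 + (36/127)^2*(e35)^2 + (-16/127)^2*(e45)^2 = 169/16129*(-1) + 3600/16129*(-1) + 6400/145161*(-1) + 25921/145161*(+1) + 1296/16129*(-1) + 256/16129*(-1) + 1600/16129*(+1) + 1296/16129*(+1) + 256/16129*(+1) = 0 (each basis 2-blade squares to minus the product of its generators' squares); cross terms between blades sharing an index anticommute and cancel; the commuting (index-disjoint) pairs give grade-4 terms 2*c*c'*(blade product), which cancel blade by blade — e1234: 1920/16129 - 1920/16129 = 0; e1235: -936/16129 + 4800/16129 - 3864/16129 = 0; e1245: 416/16129 - 6400/48387 + 5152/48387 = 0; e1345: -1920/16129 + 1920/16129 = 0; e2345: -1152/16129 + 1152/16129 = 0 — confirming B is simple. So B^2 = 0.
Answer: null-rotation, certificate B^2 = 0. The class reads off the invariant scalar 0 directly.


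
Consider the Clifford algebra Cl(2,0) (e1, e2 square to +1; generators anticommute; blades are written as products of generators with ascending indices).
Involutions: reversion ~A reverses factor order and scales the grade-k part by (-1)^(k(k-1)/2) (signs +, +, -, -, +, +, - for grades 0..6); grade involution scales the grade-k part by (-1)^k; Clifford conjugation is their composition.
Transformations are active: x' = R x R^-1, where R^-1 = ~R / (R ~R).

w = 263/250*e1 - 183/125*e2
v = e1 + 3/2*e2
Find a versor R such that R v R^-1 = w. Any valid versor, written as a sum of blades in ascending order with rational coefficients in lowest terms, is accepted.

A norm check does it: q(v) = q(w) = 13/4, hence R = v + w = 513/250*e1 + 9/250*e2 realises the map — parallel part kept, (v - w)/2 negated, v carried to w.
Answer: 513/250*e1 + 9/250*e2


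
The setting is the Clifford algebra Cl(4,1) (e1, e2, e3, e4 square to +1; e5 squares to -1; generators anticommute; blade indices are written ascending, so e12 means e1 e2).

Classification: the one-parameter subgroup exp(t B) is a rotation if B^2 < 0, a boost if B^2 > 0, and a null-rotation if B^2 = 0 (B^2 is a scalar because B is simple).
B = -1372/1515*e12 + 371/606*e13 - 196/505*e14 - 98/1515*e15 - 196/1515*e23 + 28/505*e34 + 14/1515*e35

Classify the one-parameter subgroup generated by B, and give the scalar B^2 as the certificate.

B^2 term by term: the squares give (-1372/1515)^2*(e12)^2 + (371/606)^2*(e13)^2 + (-196/505)^2*(e14)^2 + (-98/1515)^2*(e15)^2 + (-196/1515)^2*(e23)^2 + (28/505)^2*(e34)^2 + (14/1515)^2*(e35)^2 = 1882384/2295225*(-1) + 137641/367236*(-1) + 38416/255025*(-1) + 9604/2295225*(+1) + 38416/2295225*(-1) + 784/255025*(-1) + 196/2295225*(+1) = -49/36 (each basis 2-blade squares to minus the product of its generators' squares); cross terms between blades sharing an index anticommute and cancel; the commuting (index-disjoint) pairs give grade-4 terms 2*c*c'*(blade product), which cancel blade by blade — e1234: -76832/765075 + 76832/765075 = 0; e1235: -38416/2295225 + 38416/2295225 = 0; e1345: 5488/765075 - 5488/765075 = 0 — confirming B is simple. So B^2 = -49/36.
Answer: rotation, certificate B^2 = -49/36. The scalar -49/36 is the complete invariant here: its sign names the subgroup type.


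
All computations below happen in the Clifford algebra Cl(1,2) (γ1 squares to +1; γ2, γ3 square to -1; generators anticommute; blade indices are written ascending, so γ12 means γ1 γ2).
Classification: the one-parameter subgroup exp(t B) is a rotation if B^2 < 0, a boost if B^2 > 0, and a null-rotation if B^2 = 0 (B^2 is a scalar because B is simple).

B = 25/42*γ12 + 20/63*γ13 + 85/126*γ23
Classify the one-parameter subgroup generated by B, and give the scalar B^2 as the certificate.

B^2 term by term: the squares give (25/42)^2*(γ12)^2 + (20/63)^2*(γ13)^2 + (85/126)^2*(γ23)^2 = 625/1764*(+1) + 400/3969*(+1) + 7225/15876*(-1) = 0 (each basis 2-blade squares to minus the product of its generators' squares); cross terms between blades sharing an index anticommute and cancel. So B^2 = 0.
Answer: null-rotation, certificate B^2 = 0. B^2 = 0 is basis-independent, so its sign is the whole story.


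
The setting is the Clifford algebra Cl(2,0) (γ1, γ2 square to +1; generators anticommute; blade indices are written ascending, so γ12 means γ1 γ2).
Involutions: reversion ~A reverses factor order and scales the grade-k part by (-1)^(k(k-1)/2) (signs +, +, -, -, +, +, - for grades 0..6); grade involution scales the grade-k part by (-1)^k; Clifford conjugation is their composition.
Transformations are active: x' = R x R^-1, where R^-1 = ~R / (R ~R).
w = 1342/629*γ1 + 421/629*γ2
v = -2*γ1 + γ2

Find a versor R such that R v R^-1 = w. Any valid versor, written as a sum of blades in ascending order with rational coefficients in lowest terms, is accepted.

Construction: equal norms (both 5) license R = v + w = 84/629*γ1 + 1050/629*γ2 — nothing changes along that direction, while (v - w)/2 changes sign, so v maps onto w.
Answer: 84/629*γ1 + 1050/629*γ2


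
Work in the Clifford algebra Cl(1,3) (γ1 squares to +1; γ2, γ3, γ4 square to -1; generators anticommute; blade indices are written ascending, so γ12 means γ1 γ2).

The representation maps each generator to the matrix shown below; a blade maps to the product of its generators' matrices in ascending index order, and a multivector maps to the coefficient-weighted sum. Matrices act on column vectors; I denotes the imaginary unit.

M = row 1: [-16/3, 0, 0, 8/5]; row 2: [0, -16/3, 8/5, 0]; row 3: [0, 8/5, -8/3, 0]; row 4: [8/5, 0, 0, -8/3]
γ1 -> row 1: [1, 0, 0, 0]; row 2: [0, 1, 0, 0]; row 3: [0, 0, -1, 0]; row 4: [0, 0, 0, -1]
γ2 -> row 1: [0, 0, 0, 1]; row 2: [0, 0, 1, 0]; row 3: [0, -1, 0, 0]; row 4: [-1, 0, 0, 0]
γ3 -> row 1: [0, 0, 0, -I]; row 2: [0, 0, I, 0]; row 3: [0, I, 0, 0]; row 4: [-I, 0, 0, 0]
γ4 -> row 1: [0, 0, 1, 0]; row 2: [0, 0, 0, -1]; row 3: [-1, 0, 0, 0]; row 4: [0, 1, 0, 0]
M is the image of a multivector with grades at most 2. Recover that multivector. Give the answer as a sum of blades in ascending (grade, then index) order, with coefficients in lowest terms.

Method: the blade images are trace-orthogonal — tr(rho(e_A) rho(e_B)^-1) = 4 if A = B and 0 otherwise — and rho(e_A)^-1 = (e_A)^2 * rho(e_A) with (e_A)^2 = +1 or -1, so the coefficient of e_A in the preimage is (e_A)^2 * tr(M rho(e_A))/4.
Nonzero projections over blades of grade <= 2: 1: (1)^2 = +1, tr(M 1) = -16, coefficient -4; γ1: (γ1)^2 = +1, tr(M rho(γ1)) = -16/3, coefficient -4/3; γ12: (γ12)^2 = +1, tr(M rho(γ12)) = 32/5, coefficient 8/5. Every other blade of grade <= 2 projects to 0.
Answer: -4 - 4/3*γ1 + 8/5*γ12


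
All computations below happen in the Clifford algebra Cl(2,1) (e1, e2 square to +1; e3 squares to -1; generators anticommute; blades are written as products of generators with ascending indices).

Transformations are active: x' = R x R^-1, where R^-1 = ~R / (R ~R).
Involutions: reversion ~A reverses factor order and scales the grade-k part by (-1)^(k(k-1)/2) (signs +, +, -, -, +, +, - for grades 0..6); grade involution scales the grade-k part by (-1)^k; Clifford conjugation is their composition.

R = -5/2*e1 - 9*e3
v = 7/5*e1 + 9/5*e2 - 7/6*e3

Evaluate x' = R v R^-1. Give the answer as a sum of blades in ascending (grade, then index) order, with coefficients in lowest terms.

~R = -5/2*e1 - 9*e3, and R ~R = -299/4, so R^-1 = ~R / (-299/4).
R v = -14 - 9/2*e1 e2 + 931/60*e1 e3 + 81/5*e2 e3
Answer: -3493/1495*e1 - 9/5*e2 - 3955/1794*e3


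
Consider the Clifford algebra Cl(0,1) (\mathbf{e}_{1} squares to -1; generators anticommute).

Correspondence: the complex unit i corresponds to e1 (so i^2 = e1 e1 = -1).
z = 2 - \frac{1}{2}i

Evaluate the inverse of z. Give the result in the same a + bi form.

In blades: z = 2 - \frac{1}{2} e_{1}.
With qbar = 2 + \frac{1}{2} e_{1} (scalar fixed, mapped units negated), z qbar = \frac{17}{4} (the sum of squared coefficients), so z^-1 = qbar / (\frac{17}{4}) = \frac{8}{17} + \frac{2}{17} e_{1}; translating back:
Answer: \frac{8}{17} + \frac{2}{17}i


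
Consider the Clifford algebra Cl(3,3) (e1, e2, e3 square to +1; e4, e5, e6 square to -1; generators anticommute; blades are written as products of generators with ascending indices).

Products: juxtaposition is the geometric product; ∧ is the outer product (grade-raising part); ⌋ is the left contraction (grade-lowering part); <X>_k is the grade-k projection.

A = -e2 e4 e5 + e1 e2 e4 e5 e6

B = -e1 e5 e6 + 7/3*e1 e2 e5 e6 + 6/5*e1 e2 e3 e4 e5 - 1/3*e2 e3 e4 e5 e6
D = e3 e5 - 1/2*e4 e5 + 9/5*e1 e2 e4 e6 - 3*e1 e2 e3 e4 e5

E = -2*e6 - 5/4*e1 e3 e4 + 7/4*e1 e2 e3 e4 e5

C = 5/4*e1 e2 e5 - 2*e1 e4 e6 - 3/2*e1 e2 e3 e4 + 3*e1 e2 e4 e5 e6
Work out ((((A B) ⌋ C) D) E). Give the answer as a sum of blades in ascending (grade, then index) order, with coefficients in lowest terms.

step 1: 7/3*e4 - 23/15*e1 e3 + e2 e4 - 23/15*e3 e6 - 7/3*e1 e4 e6 + e1 e2 e4 e6
step 2: -14/3 - 3*e5 + 3/2*e1 e3 - 14/3*e1 e6 + 23/10*e2 e4 - 7*e2 e5 - 7/2*e1 e2 e3 + 3*e1 e5 e6 - 7*e1 e2 e5 e6
step 3: -3*e3 + 3/2*e4 + 3/2*e1 e5 + 207/50*e1 e6 - 7*e2 e3 - 49/10*e2 e4 + 23/20*e2 e5 - 14/3*e3 e5 - 623/30*e4 e5 - 7/2*e1 e2 e5 + 21*e1 e3 e4 + 69/10*e1 e3 e5 + 3*e1 e3 e6 - 3/2*e1 e4 e6 - 99/10*e2 e4 e5 - 147/10*e3 e4 e6 - 9*e1 e2 e3 e4 - 7*e1 e2 e3 e6 - 49/10*e1 e2 e4 e6 - 3/4*e1 e3 e4 e5 - 14/3*e1 e3 e5 e6 - 154/15*e1 e4 e5 e6 - 23/10*e2 e3 e4 e5 - 63/10*e2 e3 e4 e6 + 63/4*e1 e2 e3 e4 e5 + 27/5*e1 e2 e4 e5 e6 - 14*e2 e3 e4 e5 e6
step 4: 21/16 + 851/200*e1 - 159/16*e2 + 237/16*e5 - 189/20*e1 e3 - 27/4*e1 e4 + 49/8*e1 e6 - 483/40*e2 e4 + 273/16*e2 e5 - 1421/40*e3 e4 - 63/40*e3 e6 - 69/8*e4 e5 - 27/4*e4 e6 + 427/15*e1 e2 e3 + 427/60*e1 e2 e4 + 23/8*e1 e2 e5 + 63/8*e1 e2 e6 + 161/80*e1 e3 e4 + 126/5*e1 e3 e5 - 49/20*e1 e4 e5 - 561/40*e1 e5 e6 - 609/40*e2 e3 e4 - 1211/120*e2 e3 e6 - 427/60*e2 e4 e6 - 23/10*e2 e5 e6 + 15/8*e3 e4 e5 + 207/40*e3 e4 e6 - 483/40*e3 e5 e6 + 469/20*e4 e5 e6 - 39/4*e1 e2 e3 e5 + 111/20*e1 e2 e4 e5 + 609/40*e1 e2 e5 e6 - 42*e1 e3 e4 e6 - 69/5*e1 e3 e5 e6 - 189/8*e2 e3 e4 e5 - 33/8*e2 e3 e5 e6 + 291/20*e2 e4 e5 e6 - 23/16*e1 e2 e3 e4 e5 + 18*e1 e2 e3 e4 e6 + 3/2*e1 e3 e4 e5 e6 - 529/200*e2 e3 e4 e5 e6 - 63/2*e1 e2 e3 e4 e5 e6
Answer: 21/16 + 851/200*e1 - 159/16*e2 + 237/16*e5 - 189/20*e1 e3 - 27/4*e1 e4 + 49/8*e1 e6 - 483/40*e2 e4 + 273/16*e2 e5 - 1421/40*e3 e4 - 63/40*e3 e6 - 69/8*e4 e5 - 27/4*e4 e6 + 427/15*e1 e2 e3 + 427/60*e1 e2 e4 + 23/8*e1 e2 e5 + 63/8*e1 e2 e6 + 161/80*e1 e3 e4 + 126/5*e1 e3 e5 - 49/20*e1 e4 e5 - 561/40*e1 e5 e6 - 609/40*e2 e3 e4 - 1211/120*e2 e3 e6 - 427/60*e2 e4 e6 - 23/10*e2 e5 e6 + 15/8*e3 e4 e5 + 207/40*e3 e4 e6 - 483/40*e3 e5 e6 + 469/20*e4 e5 e6 - 39/4*e1 e2 e3 e5 + 111/20*e1 e2 e4 e5 + 609/40*e1 e2 e5 e6 - 42*e1 e3 e4 e6 - 69/5*e1 e3 e5 e6 - 189/8*e2 e3 e4 e5 - 33/8*e2 e3 e5 e6 + 291/20*e2 e4 e5 e6 - 23/16*e1 e2 e3 e4 e5 + 18*e1 e2 e3 e4 e6 + 3/2*e1 e3 e4 e5 e6 - 529/200*e2 e3 e4 e5 e6 - 63/2*e1 e2 e3 e4 e5 e6
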